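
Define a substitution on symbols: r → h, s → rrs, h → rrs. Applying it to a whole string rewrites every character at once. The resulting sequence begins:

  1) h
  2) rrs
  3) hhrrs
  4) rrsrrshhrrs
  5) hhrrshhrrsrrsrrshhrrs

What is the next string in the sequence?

φ(hhrrshhrrsrrsrrshhrrs) expands symbol-by-symbol to rrs rrs h h rrs rrs rrs h h rrs h h rrs h h rrs rrs rrs h h rrs; joining the 21 pieces gives the next term.

rrsrrshhrrsrrsrrshhrrshhrrshhrrsrrsrrshhrrs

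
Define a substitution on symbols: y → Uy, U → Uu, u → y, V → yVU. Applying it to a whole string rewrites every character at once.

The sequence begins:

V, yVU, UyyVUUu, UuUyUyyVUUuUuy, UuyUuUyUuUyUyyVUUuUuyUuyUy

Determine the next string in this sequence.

UuyUyUuyUuUyUuyUuUyUuUyUyyVUUuUuyUuyUyUuyUyUuUy

Replace each of the 26 characters of UuyUuUyUuUyUyyVUUuUuyUuyUy in place — Uu y Uy Uu y Uu Uy Uu y Uu Uy Uu Uy Uy yVU Uu Uu y Uu y Uy Uu y Uy Uu Uy — and concatenate.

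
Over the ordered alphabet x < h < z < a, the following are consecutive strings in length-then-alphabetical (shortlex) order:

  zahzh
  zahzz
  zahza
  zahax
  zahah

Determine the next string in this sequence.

Find the rightmost character of zahah below a, bump it to the next letter, and reset everything to its right to x.

zahaz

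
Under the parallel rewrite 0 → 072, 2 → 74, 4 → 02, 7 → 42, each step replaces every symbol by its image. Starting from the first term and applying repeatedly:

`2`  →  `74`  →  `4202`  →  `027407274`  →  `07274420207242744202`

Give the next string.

φ(07274420207242744202) expands symbol-by-symbol to 072 42 74 42 02 02 74 072 74 072 42 74 02 74 42 02 02 74 072 74; joining the 20 pieces gives the next term.

07242744202027407274072427402744202027407274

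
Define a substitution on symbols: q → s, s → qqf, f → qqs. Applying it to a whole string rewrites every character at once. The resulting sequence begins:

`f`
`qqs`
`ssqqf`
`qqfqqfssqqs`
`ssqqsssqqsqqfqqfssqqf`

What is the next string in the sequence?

Rewriting the 21 symbols of ssqqsssqqsqqfqqfssqqf one by one yields qqf qqf s s qqf qqf qqf s s qqf s s qqs s s qqs qqf qqf s s qqs; concatenated:

qqfqqfssqqfqqfqqfssqqfssqqsssqqsqqfqqfssqqs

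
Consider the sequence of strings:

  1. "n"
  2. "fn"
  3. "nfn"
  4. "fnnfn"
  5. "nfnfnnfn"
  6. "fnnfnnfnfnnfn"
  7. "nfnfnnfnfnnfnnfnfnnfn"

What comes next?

Each term (from the third on) is the two preceding terms concatenated in order: term 3 = n·fn = nfn.
The next term joins fnnfnnfnfnnfn and nfnfnnfnfnnfnnfnfnnfn.

fnnfnnfnfnnfnnfnfnnfnfnnfnnfnfnnfn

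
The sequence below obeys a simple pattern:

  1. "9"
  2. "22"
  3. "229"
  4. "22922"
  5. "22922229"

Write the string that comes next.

Each term (from the third on) is the previous term followed by the one before it: term 3 = 22·9 = 229.
Continuing: 22922229 · 22922 gives term 6.

2292222922922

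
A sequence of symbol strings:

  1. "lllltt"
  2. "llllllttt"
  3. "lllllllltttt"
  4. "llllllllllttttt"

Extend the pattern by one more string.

Term n consists of 2n l's, followed by n t's, where the shown terms are n = 2, 3, 4, 5.
Setting n = 6 gives 12, 6 characters in each block.

lllllllllllltttttt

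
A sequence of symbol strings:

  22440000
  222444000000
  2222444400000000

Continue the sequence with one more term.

Each string has the form 2^{n} 4^{n} 0^{2n}, where the shown terms are n = 2, 3, 4.
For the next term, n = 5, so the run lengths are 5, 5, 10.

22222444440000000000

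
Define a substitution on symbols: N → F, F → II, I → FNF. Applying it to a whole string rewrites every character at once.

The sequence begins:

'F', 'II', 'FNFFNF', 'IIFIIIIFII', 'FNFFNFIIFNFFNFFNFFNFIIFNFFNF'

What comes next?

Applying the rule to each of the 28 symbols of FNFFNFIIFNFFNFFNFFNFIIFNFFNF gives the pieces II F II II F II FNF FNF II F II II F II II F II II F II FNF FNF II F II II F II, which concatenate to the answer.

IIFIIIIFIIFNFFNFIIFIIIIFIIIIFIIIIFIIFNFFNFIIFIIIIFII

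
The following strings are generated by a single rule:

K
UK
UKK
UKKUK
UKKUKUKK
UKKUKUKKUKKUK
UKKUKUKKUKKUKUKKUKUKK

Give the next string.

UKKUKUKKUKKUKUKKUKUKKUKKUKUKKUKKUK

This is a Fibonacci-style word recurrence s(k) = s(k−1)·s(k−2): e.g. UK·K = UKK.
The next term joins UKKUKUKKUKKUKUKKUKUKK and UKKUKUKKUKKUK.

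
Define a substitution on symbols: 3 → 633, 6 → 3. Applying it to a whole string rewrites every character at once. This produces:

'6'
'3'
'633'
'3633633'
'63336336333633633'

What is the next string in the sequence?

Applying the rule to each of the 17 symbols of 63336336333633633 gives the pieces 3 633 633 633 3 633 633 3 633 633 633 3 633 633 3 633 633, which concatenate to the answer.

36336336333633633363363363336336333633633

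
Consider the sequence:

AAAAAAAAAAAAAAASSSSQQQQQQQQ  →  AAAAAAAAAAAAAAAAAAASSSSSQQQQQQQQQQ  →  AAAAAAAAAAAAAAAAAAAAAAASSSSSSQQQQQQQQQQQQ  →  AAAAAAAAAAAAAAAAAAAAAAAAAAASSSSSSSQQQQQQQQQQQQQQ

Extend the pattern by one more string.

The n-th term is 4n+3 A's then n+1 S's then 2n+2 Q's, where the shown terms are n = 3, 4, 5, 6.
For the next term, n = 7, so the run lengths are 31, 8, 16.

AAAAAAAAAAAAAAAAAAAAAAAAAAAAAAASSSSSSSSQQQQQQQQQQQQQQQQ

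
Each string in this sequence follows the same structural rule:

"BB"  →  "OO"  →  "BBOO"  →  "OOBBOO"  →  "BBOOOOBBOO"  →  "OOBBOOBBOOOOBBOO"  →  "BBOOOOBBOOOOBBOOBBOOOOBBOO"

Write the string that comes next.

From term 3 onward, concatenate the second-to-last term with the last: BB·OO = BBOO, OO·BBOO = OOBBOO, …
The next term joins OOBBOOBBOOOOBBOO and BBOOOOBBOOOOBBOOBBOOOOBBOO.

OOBBOOBBOOOOBBOOBBOOOOBBOOOOBBOOBBOOOOBBOO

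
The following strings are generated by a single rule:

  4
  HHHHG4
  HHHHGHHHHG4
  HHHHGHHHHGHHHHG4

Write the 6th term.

Each term is the previous one with HHHHG prepended.
From HHHHGHHHHGHHHHG4, 2 further steps: HHHHGHHHHGHHHHG4 → HHHHGHHHHGHHHHGHHHHG4 → (answer).

HHHHGHHHHGHHHHGHHHHGHHHHG4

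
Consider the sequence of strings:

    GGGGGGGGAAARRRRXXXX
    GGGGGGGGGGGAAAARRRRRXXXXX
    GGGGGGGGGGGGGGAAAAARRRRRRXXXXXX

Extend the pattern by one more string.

Reading off run lengths: G runs 8, 11, 14; A runs 3, 4, 5; R runs 4, 5, 6; X runs 4, 5, 6 — each is linear in n, where the shown terms are n = 2, 3, 4.
Setting n = 5 gives 17, 6, 7, 7 characters in each block.

GGGGGGGGGGGGGGGGGAAAAAARRRRRRRXXXXXXX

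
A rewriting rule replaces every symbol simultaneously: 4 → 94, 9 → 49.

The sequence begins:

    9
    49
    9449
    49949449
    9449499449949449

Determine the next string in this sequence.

Rewriting the 16 symbols of 9449499449949449 one by one yields 49 94 94 49 94 49 49 94 94 49 49 94 49 94 94 49; concatenated:

49949449944949949449499449949449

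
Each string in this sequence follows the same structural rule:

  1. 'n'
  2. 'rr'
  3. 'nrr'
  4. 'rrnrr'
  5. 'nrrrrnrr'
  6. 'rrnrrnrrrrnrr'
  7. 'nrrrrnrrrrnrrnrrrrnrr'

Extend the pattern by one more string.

From term 3 onward, concatenate the second-to-last term with the last: n·rr = nrr, rr·nrr = rrnrr, …
Continuing: rrnrrnrrrrnrr · nrrrrnrrrrnrrnrrrrnrr gives term 8.

rrnrrnrrrrnrrnrrrrnrrrrnrrnrrrrnrr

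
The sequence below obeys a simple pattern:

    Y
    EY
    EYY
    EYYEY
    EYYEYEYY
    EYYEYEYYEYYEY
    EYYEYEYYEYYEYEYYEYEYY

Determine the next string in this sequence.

EYYEYEYYEYYEYEYYEYEYYEYYEYEYYEYYEY

From term 3 onward, concatenate the last term with the second-to-last: EY·Y = EYY, EYY·EY = EYYEY, …
Continuing: EYYEYEYYEYYEYEYYEYEYY · EYYEYEYYEYYEY gives term 8.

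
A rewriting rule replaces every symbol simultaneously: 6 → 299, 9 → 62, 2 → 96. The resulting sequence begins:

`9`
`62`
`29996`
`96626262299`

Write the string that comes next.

62299299962999629996966262

Apply φ to 96626262299 symbol by symbol: 9→62, 6→299, 6→299, 2→96, 6→299, 2→96, 6→299, 2→96, 2→96, 9→62, 9→62; joined: 62 299 299 96 299 96 299 96 96 62 62.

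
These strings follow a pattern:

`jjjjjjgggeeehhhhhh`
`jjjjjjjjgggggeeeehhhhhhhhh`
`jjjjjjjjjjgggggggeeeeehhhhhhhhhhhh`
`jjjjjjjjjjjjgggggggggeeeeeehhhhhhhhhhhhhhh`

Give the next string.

Reading off run lengths: j runs 6, 8, 10, 12; g runs 3, 5, 7, 9; e runs 3, 4, 5, 6; h runs 6, 9, 12, 15 — each is linear in n, where the shown terms are n = 2, 3, 4, 5.
Setting n = 6 gives 14, 11, 7, 18 characters in each block.

jjjjjjjjjjjjjjgggggggggggeeeeeeehhhhhhhhhhhhhhhhhh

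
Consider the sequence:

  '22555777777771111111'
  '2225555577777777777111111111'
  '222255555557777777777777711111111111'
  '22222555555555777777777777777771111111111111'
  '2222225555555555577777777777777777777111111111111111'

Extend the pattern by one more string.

222222255555555555557777777777777777777777711111111111111111

Reading off run lengths: 2 runs 2, 3, 4, 5, 6; 5 runs 3, 5, 7, 9, 11; 7 runs 8, 11, 14, 17, 20; 1 runs 7, 9, 11, 13, 15 — each is linear in n, where the shown terms are n = 2, 3, 4, 5, 6.
Setting n = 7 gives 7, 13, 23, 17 characters in each block.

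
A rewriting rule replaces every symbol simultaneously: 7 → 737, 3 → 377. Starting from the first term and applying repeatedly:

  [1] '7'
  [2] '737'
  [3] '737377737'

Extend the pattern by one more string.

Rewriting each symbol of 737377737: 7→737, 3→377, 7→737, 3→377, 7→737, 7→737, 7→737, 3→377, 7→737, which concatenates to 737 377 737 377 737 737 737 377 737.

737377737377737737737377737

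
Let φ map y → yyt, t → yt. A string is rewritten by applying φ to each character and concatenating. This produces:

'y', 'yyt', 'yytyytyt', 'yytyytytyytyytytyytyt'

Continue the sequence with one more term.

yytyytytyytyytytyytytyytyytytyytyytytyytytyytyytytyytyt

Replace each of the 21 characters of yytyytytyytyytytyytyt in place — yyt yyt yt yyt yyt yt yyt yt yyt yyt yt yyt yyt yt yyt yt yyt yyt yt yyt yt — and concatenate.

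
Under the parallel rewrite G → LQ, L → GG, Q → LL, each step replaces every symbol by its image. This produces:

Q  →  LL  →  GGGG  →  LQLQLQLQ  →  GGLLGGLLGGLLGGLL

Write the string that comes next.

φ(GGLLGGLLGGLLGGLL) expands symbol-by-symbol to LQ LQ GG GG LQ LQ GG GG LQ LQ GG GG LQ LQ GG GG; joining the 16 pieces gives the next term.

LQLQGGGGLQLQGGGGLQLQGGGGLQLQGGGG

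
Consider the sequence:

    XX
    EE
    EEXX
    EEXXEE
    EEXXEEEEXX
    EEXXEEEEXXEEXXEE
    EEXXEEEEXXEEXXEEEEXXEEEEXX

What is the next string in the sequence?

EEXXEEEEXXEEXXEEEEXXEEEEXXEEXXEEEEXXEEXXEE

Each term (from the third on) is the previous term followed by the one before it: term 3 = EE·XX = EEXX.
Continuing: EEXXEEEEXXEEXXEEEEXXEEEEXX · EEXXEEEEXXEEXXEE gives term 8.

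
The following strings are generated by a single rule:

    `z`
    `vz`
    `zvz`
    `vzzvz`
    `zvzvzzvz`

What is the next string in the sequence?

Each term (from the third on) is the two preceding terms concatenated in order: term 3 = z·vz = zvz.
Continuing: vzzvz · zvzvzzvz gives term 6.

vzzvzzvzvzzvz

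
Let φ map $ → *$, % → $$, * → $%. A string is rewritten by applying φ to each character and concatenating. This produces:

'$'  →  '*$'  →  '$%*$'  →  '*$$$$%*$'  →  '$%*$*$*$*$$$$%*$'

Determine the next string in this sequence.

Rewriting the 16 symbols of $%*$*$*$*$$$$%*$ one by one yields *$ $$ $% *$ $% *$ $% *$ $% *$ *$ *$ *$ $$ $% *$; concatenated:

*$$$$%*$$%*$$%*$$%*$*$*$*$$$$%*$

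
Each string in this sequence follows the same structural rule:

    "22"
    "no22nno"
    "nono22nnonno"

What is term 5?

s(k+1) = no·s(k)·nno, so each term gains no as a prefix and nno as a suffix.
From nono22nnonno, 2 further steps: nono22nnonno → nonono22nnonnonno → (answer).

nononono22nnonnonnonno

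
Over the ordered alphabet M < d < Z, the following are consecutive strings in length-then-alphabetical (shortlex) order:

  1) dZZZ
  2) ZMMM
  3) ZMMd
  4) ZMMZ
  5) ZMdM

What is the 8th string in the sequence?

Advancing 3 positions from ZMdM through ZMdM → ZMdd → ZMdZ reaches term 8.

ZMZM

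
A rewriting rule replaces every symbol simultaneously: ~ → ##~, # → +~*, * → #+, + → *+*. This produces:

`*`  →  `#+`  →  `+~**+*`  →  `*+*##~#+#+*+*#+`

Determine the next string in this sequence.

Rewriting the 15 symbols of *+*##~#+#+*+*#+ one by one yields #+ *+* #+ +~* +~* ##~ +~* *+* +~* *+* #+ *+* #+ +~* *+*; concatenated:

#+*+*#++~*+~*##~+~**+*+~**+*#+*+*#++~**+*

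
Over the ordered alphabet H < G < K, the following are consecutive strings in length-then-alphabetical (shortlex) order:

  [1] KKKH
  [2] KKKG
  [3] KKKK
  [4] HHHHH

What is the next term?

Treat HHHHH as a base-3 numeral over the given alphabet and add one, carrying through any trailing K's.

HHHHG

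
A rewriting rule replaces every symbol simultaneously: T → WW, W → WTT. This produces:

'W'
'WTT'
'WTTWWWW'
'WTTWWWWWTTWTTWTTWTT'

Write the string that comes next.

φ(WTTWWWWWTTWTTWTTWTT) expands symbol-by-symbol to WTT WW WW WTT WTT WTT WTT WTT WW WW WTT WW WW WTT WW WW WTT WW WW; joining the 19 pieces gives the next term.

WTTWWWWWTTWTTWTTWTTWTTWWWWWTTWWWWWTTWWWWWTTWWWW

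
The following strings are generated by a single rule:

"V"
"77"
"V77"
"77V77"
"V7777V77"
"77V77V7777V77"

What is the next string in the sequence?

V7777V7777V77V7777V77

From term 3 onward, concatenate the second-to-last term with the last: V·77 = V77, 77·V77 = 77V77, …
The next term joins V7777V77 and 77V77V7777V77.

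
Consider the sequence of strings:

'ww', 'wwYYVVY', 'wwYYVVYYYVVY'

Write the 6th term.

wwYYVVYYYVVYYYVVYYYVVYYYVVY

Each term is the previous one with YYVVY appended.
From wwYYVVYYYVVY, 3 further steps: wwYYVVYYYVVY → wwYYVVYYYVVYYYVVY → wwYYVVYYYVVYYYVVYYYVVY → (answer).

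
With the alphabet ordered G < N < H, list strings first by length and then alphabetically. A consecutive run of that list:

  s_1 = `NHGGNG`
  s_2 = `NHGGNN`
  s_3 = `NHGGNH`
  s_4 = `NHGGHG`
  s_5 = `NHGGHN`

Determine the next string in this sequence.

The successor of NHGGHN increments the rightmost position that isn't already H and resets every position after it to G.

NHGGHH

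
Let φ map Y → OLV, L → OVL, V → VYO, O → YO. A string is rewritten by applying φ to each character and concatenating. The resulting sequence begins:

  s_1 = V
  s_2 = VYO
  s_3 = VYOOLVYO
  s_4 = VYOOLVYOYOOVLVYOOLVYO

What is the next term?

VYOOLVYOYOOVLVYOOLVYOOLVYOYOVYOOVLVYOOLVYOYOOVLVYOOLVYO

Replace each of the 21 characters of VYOOLVYOYOOVLVYOOLVYO in place — VYO OLV YO YO OVL VYO OLV YO OLV YO YO VYO OVL VYO OLV YO YO OVL VYO OLV YO — and concatenate.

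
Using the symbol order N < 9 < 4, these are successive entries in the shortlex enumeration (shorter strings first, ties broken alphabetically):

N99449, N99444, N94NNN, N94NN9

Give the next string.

N94NN4

Find the rightmost character of N94NN9 below 4, bump it to the next letter, and reset everything to its right to N.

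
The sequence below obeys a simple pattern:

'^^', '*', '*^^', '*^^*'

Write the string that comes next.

From term 3 onward, concatenate the last term with the second-to-last: *·^^ = *^^, *^^·* = *^^*, …
Continuing: *^^* · *^^ gives term 5.

*^^**^^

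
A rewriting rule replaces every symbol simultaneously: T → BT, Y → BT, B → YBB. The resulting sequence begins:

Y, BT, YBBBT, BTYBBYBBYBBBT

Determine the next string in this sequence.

Replace each of the 13 characters of BTYBBYBBYBBBT in place — YBB BT BT YBB YBB BT YBB YBB BT YBB YBB YBB BT — and concatenate.

YBBBTBTYBBYBBBTYBBYBBBTYBBYBBYBBBT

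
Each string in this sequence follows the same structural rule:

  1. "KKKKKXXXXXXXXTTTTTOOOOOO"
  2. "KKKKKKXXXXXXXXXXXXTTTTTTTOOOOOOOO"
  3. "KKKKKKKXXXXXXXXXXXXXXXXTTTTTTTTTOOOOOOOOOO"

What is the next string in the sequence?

KKKKKKKKXXXXXXXXXXXXXXXXXXXXTTTTTTTTTTTOOOOOOOOOOOO

The n-th term is n+3 K's then 4n X's then 2n+1 T's then 2n+2 O's, where the shown terms are n = 2, 3, 4.
Setting n = 5 gives 8, 20, 11, 12 characters in each block.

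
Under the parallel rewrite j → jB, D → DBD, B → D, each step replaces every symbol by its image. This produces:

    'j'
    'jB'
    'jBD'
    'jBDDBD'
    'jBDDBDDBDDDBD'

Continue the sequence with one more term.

jBDDBDDBDDDBDDBDDDBDDBDDBDDDBD

Replace each of the 13 characters of jBDDBDDBDDDBD in place — jB D DBD DBD D DBD DBD D DBD DBD DBD D DBD — and concatenate.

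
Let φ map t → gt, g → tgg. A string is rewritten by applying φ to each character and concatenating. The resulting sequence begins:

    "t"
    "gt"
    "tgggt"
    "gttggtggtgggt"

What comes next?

φ(gttggtggtgggt) expands symbol-by-symbol to tgg gt gt tgg tgg gt tgg tgg gt tgg tgg tgg gt; joining the 13 pieces gives the next term.

tgggtgttggtgggttggtgggttggtggtgggt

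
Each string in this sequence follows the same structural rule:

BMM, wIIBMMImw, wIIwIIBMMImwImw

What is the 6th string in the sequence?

wIIwIIwIIwIIwIIBMMImwImwImwImwImw

Every step adds wII to the front and Imw to the end of the previous string.
From wIIwIIBMMImwImw, 3 further steps: wIIwIIBMMImwImw → wIIwIIwIIBMMImwImwImw → wIIwIIwIIwIIBMMImwImwImwImw → (answer).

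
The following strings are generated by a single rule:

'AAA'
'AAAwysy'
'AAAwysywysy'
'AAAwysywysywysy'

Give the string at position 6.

Every step adds wysy to the end: s(k+1) = s(k)·wysy.
From AAAwysywysywysy, 2 further steps: AAAwysywysywysy → AAAwysywysywysywysy → (answer).

AAAwysywysywysywysywysy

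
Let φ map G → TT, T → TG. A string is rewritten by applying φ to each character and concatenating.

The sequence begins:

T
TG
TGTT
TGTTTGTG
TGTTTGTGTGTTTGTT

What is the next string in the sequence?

Replace each of the 16 characters of TGTTTGTGTGTTTGTT in place — TG TT TG TG TG TT TG TT TG TT TG TG TG TT TG TG — and concatenate.

TGTTTGTGTGTTTGTTTGTTTGTGTGTTTGTG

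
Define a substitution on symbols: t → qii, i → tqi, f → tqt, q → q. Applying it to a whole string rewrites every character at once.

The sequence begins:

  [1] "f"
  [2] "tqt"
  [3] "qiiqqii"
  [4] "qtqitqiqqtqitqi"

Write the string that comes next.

qqiiqtqiqiiqtqiqqqiiqtqiqiiqtqi

Replace each of the 15 characters of qtqitqiqqtqitqi in place — q qii q tqi qii q tqi q q qii q tqi qii q tqi — and concatenate.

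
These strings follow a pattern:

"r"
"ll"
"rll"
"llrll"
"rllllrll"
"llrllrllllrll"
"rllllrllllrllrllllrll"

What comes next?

Each term (from the third on) is the two preceding terms concatenated in order: term 3 = r·ll = rll.
Continuing: llrllrllllrll · rllllrllllrllrllllrll gives term 8.

llrllrllllrllrllllrllllrllrllllrll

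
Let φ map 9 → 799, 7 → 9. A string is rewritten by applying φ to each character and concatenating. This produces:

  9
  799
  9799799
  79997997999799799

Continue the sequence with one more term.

97997997999799799979979979997997999799799

φ(79997997999799799) expands symbol-by-symbol to 9 799 799 799 9 799 799 9 799 799 799 9 799 799 9 799 799; joining the 17 pieces gives the next term.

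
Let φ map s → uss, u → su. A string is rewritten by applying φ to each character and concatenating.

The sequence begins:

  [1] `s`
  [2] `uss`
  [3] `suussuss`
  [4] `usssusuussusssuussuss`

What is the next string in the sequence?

suussussusssuusssusuussusssuussussusssusuussusssuussuss

Replace each of the 21 characters of usssusuussusssuussuss in place — su uss uss uss su uss su su uss uss su uss uss uss su su uss uss su uss uss — and concatenate.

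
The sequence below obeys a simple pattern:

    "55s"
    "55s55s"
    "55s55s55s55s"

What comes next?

Every step duplicates the string.
One more doubling of 55s55s55s55s gives the answer.

55s55s55s55s55s55s55s55s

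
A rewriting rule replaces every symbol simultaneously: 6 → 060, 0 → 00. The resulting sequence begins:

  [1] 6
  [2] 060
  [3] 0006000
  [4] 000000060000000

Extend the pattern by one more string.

Rewriting the 15 symbols of 000000060000000 one by one yields 00 00 00 00 00 00 00 060 00 00 00 00 00 00 00; concatenated:

0000000000000006000000000000000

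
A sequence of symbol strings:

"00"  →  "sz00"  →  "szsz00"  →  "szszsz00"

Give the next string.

The strings grow by a fixed prefix sz each time.
One more step from szszsz00 gives the answer.

szszszsz00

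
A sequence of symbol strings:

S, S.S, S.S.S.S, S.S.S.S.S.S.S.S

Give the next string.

Every step duplicates the string with '.' between the halves.
So the next term is two copies of S.S.S.S.S.S.S.S with '.' between the halves.

S.S.S.S.S.S.S.S.S.S.S.S.S.S.S.S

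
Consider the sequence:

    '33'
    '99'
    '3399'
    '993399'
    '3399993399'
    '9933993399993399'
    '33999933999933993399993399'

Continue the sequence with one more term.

993399339999339933999933999933993399993399

From term 3 onward, concatenate the second-to-last term with the last: 33·99 = 3399, 99·3399 = 993399, …
So term 8 is 9933993399993399·33999933999933993399993399.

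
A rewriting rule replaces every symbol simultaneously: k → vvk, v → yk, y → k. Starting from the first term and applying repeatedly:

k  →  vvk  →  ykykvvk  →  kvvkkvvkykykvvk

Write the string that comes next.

vvkykykvvkvvkykykvvkkvvkkvvkykykvvk

Applying the rule to each of the 15 symbols of kvvkkvvkykykvvk gives the pieces vvk yk yk vvk vvk yk yk vvk k vvk k vvk yk yk vvk, which concatenate to the answer.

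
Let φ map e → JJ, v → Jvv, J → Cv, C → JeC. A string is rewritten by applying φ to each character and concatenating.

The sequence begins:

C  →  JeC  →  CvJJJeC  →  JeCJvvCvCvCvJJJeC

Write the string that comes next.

Applying the rule to each of the 17 symbols of JeCJvvCvCvCvJJJeC gives the pieces Cv JJ JeC Cv Jvv Jvv JeC Jvv JeC Jvv JeC Jvv Cv Cv Cv JJ JeC, which concatenate to the answer.

CvJJJeCCvJvvJvvJeCJvvJeCJvvJeCJvvCvCvCvJJJeC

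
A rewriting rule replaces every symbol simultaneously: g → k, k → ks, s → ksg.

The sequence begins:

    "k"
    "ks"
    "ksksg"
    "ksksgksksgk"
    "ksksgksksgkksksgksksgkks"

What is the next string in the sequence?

ksksgksksgkksksgksksgkksksksgksksgkksksgksksgkksksksg

Applying the rule to each of the 24 symbols of ksksgksksgkksksgksksgkks gives the pieces ks ksg ks ksg k ks ksg ks ksg k ks ks ksg ks ksg k ks ksg ks ksg k ks ks ksg, which concatenate to the answer.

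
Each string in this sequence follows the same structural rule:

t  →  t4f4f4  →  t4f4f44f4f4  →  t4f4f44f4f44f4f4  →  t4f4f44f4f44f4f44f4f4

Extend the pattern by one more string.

Every step adds 4f4f4 to the end: s(k+1) = s(k)·4f4f4.
So the next term is t4f4f44f4f44f4f44f4f4·4f4f4.

t4f4f44f4f44f4f44f4f44f4f4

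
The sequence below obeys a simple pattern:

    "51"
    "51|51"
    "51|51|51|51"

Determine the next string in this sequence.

51|51|51|51|51|51|51|51

s(k+1) = s(k)·|·s(k) — each term doubles the last with '|' between the halves.
So the next term is two copies of 51|51|51|51 with '|' between the halves.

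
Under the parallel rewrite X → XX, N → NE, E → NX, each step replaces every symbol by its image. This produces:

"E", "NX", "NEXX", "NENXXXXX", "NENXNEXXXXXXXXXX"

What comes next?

NENXNEXXNENXXXXXXXXXXXXXXXXXXXXX

Applying the rule to each of the 16 symbols of NENXNEXXXXXXXXXX gives the pieces NE NX NE XX NE NX XX XX XX XX XX XX XX XX XX XX, which concatenate to the answer.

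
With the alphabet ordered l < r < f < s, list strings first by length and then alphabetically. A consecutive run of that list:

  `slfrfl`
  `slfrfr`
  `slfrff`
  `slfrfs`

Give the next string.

Treat slfrfs as a base-4 numeral over the given alphabet and add one, carrying through any trailing s's.

slfrsl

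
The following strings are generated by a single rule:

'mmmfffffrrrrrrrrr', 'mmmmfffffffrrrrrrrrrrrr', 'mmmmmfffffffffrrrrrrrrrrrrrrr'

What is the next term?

mmmmmmfffffffffffrrrrrrrrrrrrrrrrrr

Reading off run lengths: m runs 3, 4, 5; f runs 5, 7, 9; r runs 9, 12, 15 — each is linear in n, where the shown terms are n = 2, 3, 4.
For the next term, n = 5, so the run lengths are 6, 11, 18.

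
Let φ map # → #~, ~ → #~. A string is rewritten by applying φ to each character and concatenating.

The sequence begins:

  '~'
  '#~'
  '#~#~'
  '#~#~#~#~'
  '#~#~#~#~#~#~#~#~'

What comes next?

#~#~#~#~#~#~#~#~#~#~#~#~#~#~#~#~

Applying the rule to each of the 16 symbols of #~#~#~#~#~#~#~#~ gives the pieces #~ #~ #~ #~ #~ #~ #~ #~ #~ #~ #~ #~ #~ #~ #~ #~, which concatenate to the answer.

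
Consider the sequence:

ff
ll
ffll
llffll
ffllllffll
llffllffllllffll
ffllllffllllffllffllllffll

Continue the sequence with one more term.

llffllffllllffllffllllffllllffllffllllffll

From term 3 onward, concatenate the second-to-last term with the last: ff·ll = ffll, ll·ffll = llffll, …
Continuing: llffllffllllffll · ffllllffllllffllffllllffll gives term 8.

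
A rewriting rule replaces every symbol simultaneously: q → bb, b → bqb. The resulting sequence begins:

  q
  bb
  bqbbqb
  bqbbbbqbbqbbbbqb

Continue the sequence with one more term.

Applying the rule to each of the 16 symbols of bqbbbbqbbqbbbbqb gives the pieces bqb bb bqb bqb bqb bqb bb bqb bqb bb bqb bqb bqb bqb bb bqb, which concatenate to the answer.

bqbbbbqbbqbbqbbqbbbbqbbqbbbbqbbqbbqbbqbbbbqb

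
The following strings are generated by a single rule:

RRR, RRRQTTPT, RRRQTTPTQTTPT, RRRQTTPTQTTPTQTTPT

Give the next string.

Each term is the previous one with QTTPT appended.
Applying this once more to RRRQTTPTQTTPTQTTPT:

RRRQTTPTQTTPTQTTPTQTTPT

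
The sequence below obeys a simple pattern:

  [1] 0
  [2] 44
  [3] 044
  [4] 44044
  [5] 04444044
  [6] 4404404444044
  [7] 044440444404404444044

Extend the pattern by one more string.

4404404444044044440444404404444044

Each term (from the third on) is the two preceding terms concatenated in order: term 3 = 0·44 = 044.
The next term joins 4404404444044 and 044440444404404444044.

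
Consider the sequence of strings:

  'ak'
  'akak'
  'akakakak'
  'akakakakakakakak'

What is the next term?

s(k+1) = s(k)·s(k) — each term doubles the last.
Doubling akakakakakakakak:

akakakakakakakakakakakakakakakak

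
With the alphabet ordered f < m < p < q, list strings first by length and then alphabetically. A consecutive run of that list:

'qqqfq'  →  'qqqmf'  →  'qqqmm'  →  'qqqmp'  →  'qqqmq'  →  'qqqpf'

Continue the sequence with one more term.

qqqpm

Treat qqqpf as a base-4 numeral over the given alphabet and add one, carrying through any trailing q's.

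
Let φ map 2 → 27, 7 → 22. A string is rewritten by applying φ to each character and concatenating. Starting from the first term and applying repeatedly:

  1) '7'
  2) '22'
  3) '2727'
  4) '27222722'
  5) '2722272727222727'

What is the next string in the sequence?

Replace each of the 16 characters of 2722272727222727 in place — 27 22 27 27 27 22 27 22 27 22 27 27 27 22 27 22 — and concatenate.

27222727272227222722272727222722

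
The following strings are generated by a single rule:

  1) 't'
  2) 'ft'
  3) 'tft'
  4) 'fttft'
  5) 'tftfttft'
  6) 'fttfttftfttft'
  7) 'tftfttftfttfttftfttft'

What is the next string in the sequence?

fttfttftfttfttftfttftfttfttftfttft

Each term (from the third on) is the two preceding terms concatenated in order: term 3 = t·ft = tft.
The next term joins fttfttftfttft and tftfttftfttfttftfttft.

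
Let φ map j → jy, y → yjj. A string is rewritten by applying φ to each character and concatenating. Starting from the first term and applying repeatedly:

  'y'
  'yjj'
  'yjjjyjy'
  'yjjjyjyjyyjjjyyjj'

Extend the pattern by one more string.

Rewriting the 17 symbols of yjjjyjyjyyjjjyyjj one by one yields yjj jy jy jy yjj jy yjj jy yjj yjj jy jy jy yjj yjj jy jy; concatenated:

yjjjyjyjyyjjjyyjjjyyjjyjjjyjyjyyjjyjjjyjy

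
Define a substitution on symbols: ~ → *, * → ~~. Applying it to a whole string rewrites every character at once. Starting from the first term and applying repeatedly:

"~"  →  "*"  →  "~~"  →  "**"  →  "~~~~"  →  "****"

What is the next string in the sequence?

Expanding ****: *→~~, *→~~, *→~~, *→~~. Concatenated: ~~ ~~ ~~ ~~.

~~~~~~~~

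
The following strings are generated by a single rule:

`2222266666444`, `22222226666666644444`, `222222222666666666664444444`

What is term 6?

Each string has the form 2^{2n+3} 6^{3n+2} 4^{2n+1} (n = 1, 2, …).
At n = 6 the blocks have lengths 15, 20, 13.

222222222222222666666666666666666664444444444444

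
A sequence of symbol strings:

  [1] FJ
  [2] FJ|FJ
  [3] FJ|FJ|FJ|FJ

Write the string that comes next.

s(k+1) = s(k)·|·s(k) — each term doubles the last with '|' between the halves.
Doubling FJ|FJ|FJ|FJ with '|' between the halves:

FJ|FJ|FJ|FJ|FJ|FJ|FJ|FJ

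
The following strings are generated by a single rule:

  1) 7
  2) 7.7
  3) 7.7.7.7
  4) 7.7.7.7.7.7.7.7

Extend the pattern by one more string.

7.7.7.7.7.7.7.7.7.7.7.7.7.7.7.7

Every step duplicates the string with '.' between the halves.
So the next term is two copies of 7.7.7.7.7.7.7.7 with '.' between the halves.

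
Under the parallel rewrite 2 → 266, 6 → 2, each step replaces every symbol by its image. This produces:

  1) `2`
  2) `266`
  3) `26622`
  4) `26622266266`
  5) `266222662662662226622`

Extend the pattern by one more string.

Replace each of the 21 characters of 266222662662662226622 in place — 266 2 2 266 266 266 2 2 266 2 2 266 2 2 266 266 266 2 2 266 266 — and concatenate.

2662226626626622266222662226626626622266266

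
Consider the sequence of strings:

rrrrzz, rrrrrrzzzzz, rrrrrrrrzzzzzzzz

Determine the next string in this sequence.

Each string has the form r^{2n+2} z^{3n-1} (n = 1, 2, …).
For the next term, n = 4, so the run lengths are 10, 11.

rrrrrrrrrrzzzzzzzzzzz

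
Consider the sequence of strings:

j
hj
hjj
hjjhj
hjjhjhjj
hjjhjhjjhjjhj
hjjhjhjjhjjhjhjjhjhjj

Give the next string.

hjjhjhjjhjjhjhjjhjhjjhjjhjhjjhjjhj

This is a Fibonacci-style word recurrence s(k) = s(k−1)·s(k−2): e.g. hj·j = hjj.
The next term joins hjjhjhjjhjjhjhjjhjhjj and hjjhjhjjhjjhj.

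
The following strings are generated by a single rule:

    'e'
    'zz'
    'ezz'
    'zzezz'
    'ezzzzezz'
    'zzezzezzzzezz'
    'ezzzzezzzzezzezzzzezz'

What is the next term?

zzezzezzzzezzezzzzezzzzezzezzzzezz

This is a Fibonacci-style word recurrence s(k) = s(k−2)·s(k−1): e.g. e·zz = ezz.
So term 8 is zzezzezzzzezz·ezzzzezzzzezzezzzzezz.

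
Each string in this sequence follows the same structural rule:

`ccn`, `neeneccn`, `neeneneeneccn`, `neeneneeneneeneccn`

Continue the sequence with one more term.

Each term is the previous one with neene prepended.
Applying this once more to neeneneeneneeneccn:

neeneneeneneeneneeneccn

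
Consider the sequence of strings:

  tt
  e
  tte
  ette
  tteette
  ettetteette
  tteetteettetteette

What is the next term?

ettetteettetteetteettetteette

This is a Fibonacci-style word recurrence s(k) = s(k−2)·s(k−1): e.g. tt·e = tte.
Continuing: ettetteette · tteetteettetteette gives term 8.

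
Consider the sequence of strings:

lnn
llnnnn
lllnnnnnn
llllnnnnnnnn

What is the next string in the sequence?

lllllnnnnnnnnnn

The n-th term is n l's then 2n n's (n = 1, 2, …).
For the next term, n = 5, so the run lengths are 5, 10.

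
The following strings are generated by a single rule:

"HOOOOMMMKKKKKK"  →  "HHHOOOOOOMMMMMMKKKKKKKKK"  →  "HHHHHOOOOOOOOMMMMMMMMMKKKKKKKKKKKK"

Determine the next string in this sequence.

HHHHHHHOOOOOOOOOOMMMMMMMMMMMMKKKKKKKKKKKKKKK

Reading off run lengths: H runs 1, 3, 5; O runs 4, 6, 8; M runs 3, 6, 9; K runs 6, 9, 12 — each is linear in n (n = 1, 2, …).
Setting n = 4 gives 7, 10, 12, 15 characters in each block.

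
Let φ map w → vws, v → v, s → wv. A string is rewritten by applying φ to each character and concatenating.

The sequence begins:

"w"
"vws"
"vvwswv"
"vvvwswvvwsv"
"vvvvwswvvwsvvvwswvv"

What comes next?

vvvvvwswvvwsvvvwswvvvvvwswvvwsvv

Replace each of the 19 characters of vvvvwswvvwsvvvwswvv in place — v v v v vws wv vws v v vws wv v v v vws wv vws v v — and concatenate.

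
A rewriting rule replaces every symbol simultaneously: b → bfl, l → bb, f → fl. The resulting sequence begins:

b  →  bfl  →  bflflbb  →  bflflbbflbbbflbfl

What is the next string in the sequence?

bflflbbflbbbflbflflbbbflbflbflflbbbflflbb

φ(bflflbbflbbbflbfl) expands symbol-by-symbol to bfl fl bb fl bb bfl bfl fl bb bfl bfl bfl fl bb bfl fl bb; joining the 17 pieces gives the next term.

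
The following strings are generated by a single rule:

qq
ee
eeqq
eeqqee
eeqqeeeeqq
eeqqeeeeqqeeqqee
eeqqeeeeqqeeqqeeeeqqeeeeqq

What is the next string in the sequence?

eeqqeeeeqqeeqqeeeeqqeeeeqqeeqqeeeeqqeeqqee

This is a Fibonacci-style word recurrence s(k) = s(k−1)·s(k−2): e.g. ee·qq = eeqq.
Continuing: eeqqeeeeqqeeqqeeeeqqeeeeqq · eeqqeeeeqqeeqqee gives term 8.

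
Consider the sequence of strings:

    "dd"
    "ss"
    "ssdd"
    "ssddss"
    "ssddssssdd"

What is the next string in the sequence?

Each term (from the third on) is the previous term followed by the one before it: term 3 = ss·dd = ssdd.
Continuing: ssddssssdd · ssddss gives term 6.

ssddssssddssddss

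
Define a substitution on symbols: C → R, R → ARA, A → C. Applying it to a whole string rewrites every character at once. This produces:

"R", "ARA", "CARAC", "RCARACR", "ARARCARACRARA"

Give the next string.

Applying the rule to each of the 13 symbols of ARARCARACRARA gives the pieces C ARA C ARA R C ARA C R ARA C ARA C, which concatenate to the answer.

CARACARARCARACRARACARAC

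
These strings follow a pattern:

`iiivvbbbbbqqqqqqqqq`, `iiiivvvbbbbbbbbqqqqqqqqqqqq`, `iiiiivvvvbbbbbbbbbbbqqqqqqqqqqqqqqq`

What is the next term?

Reading off run lengths: i runs 3, 4, 5; v runs 2, 3, 4; b runs 5, 8, 11; q runs 9, 12, 15 — each is linear in n, where the shown terms are n = 2, 3, 4.
For the next term, n = 5, so the run lengths are 6, 5, 14, 18.

iiiiiivvvvvbbbbbbbbbbbbbbqqqqqqqqqqqqqqqqqq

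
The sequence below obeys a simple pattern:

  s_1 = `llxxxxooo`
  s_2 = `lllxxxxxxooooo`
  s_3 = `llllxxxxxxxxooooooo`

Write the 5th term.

llllllxxxxxxxxxxxxooooooooooo

The n-th term is n+1 l's then 2n+2 x's then 2n+1 o's (n = 1, 2, …).
At n = 5 the blocks have lengths 6, 12, 11.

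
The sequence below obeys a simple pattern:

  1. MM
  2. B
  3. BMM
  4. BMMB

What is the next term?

BMMBBMM

Each term (from the third on) is the previous term followed by the one before it: term 3 = B·MM = BMM.
So term 5 is BMMB·BMM.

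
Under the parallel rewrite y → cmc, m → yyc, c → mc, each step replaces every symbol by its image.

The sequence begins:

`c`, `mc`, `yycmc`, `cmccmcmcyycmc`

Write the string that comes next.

mcyycmcmcyycmcyycmccmccmcmcyycmc

Replace each of the 13 characters of cmccmcmcyycmc in place — mc yyc mc mc yyc mc yyc mc cmc cmc mc yyc mc — and concatenate.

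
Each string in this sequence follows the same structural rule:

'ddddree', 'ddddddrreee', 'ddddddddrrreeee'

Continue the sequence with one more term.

Reading off run lengths: d runs 4, 6, 8; r runs 1, 2, 3; e runs 2, 3, 4 — each is linear in n, where the shown terms are n = 2, 3, 4.
At n = 5 the blocks have lengths 10, 4, 5.

ddddddddddrrrreeeee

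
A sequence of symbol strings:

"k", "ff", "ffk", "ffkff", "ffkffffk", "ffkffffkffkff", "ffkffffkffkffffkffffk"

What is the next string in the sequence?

This is a Fibonacci-style word recurrence s(k) = s(k−1)·s(k−2): e.g. ff·k = ffk.
The next term joins ffkffffkffkffffkffffk and ffkffffkffkff.

ffkffffkffkffffkffffkffkffffkffkff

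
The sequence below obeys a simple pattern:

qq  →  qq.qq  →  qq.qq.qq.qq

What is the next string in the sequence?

Every step duplicates the string with '.' between the halves.
Doubling qq.qq.qq.qq with '.' between the halves:

qq.qq.qq.qq.qq.qq.qq.qq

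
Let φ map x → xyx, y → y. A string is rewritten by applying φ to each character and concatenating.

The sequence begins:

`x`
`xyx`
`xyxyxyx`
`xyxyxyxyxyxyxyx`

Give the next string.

Replace each of the 15 characters of xyxyxyxyxyxyxyx in place — xyx y xyx y xyx y xyx y xyx y xyx y xyx y xyx — and concatenate.

xyxyxyxyxyxyxyxyxyxyxyxyxyxyxyx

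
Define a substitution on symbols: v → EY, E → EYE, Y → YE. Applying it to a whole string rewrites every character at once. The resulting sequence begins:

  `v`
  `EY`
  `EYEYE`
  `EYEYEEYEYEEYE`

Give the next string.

Rewriting the 13 symbols of EYEYEEYEYEEYE one by one yields EYE YE EYE YE EYE EYE YE EYE YE EYE EYE YE EYE; concatenated:

EYEYEEYEYEEYEEYEYEEYEYEEYEEYEYEEYE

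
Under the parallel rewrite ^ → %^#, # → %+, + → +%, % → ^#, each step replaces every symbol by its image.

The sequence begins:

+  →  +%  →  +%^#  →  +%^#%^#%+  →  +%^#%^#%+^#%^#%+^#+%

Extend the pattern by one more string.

+%^#%^#%+^#%^#%+^#+%%^#%+^#%^#%+^#+%%^#%++%^#

Applying the rule to each of the 20 symbols of +%^#%^#%+^#%^#%+^#+% gives the pieces +% ^# %^# %+ ^# %^# %+ ^# +% %^# %+ ^# %^# %+ ^# +% %^# %+ +% ^#, which concatenate to the answer.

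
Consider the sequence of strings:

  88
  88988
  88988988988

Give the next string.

88988988988988988988988

s(k+1) = s(k)·9·s(k) — each term doubles the last with '9' between the halves.
So the next term is two copies of 88988988988 with '9' between the halves.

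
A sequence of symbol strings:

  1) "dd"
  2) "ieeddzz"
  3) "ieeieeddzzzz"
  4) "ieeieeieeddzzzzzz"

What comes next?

ieeieeieeieeddzzzzzzzz

Each term wraps the previous one in iee on the left and zz on the right.
One more step from ieeieeieeddzzzzzz gives the answer.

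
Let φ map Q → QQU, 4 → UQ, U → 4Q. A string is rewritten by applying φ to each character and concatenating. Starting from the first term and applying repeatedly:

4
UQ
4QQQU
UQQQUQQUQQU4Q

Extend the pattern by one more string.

Applying the rule to each of the 13 symbols of UQQQUQQUQQU4Q gives the pieces 4Q QQU QQU QQU 4Q QQU QQU 4Q QQU QQU 4Q UQ QQU, which concatenate to the answer.

4QQQUQQUQQU4QQQUQQU4QQQUQQU4QUQQQU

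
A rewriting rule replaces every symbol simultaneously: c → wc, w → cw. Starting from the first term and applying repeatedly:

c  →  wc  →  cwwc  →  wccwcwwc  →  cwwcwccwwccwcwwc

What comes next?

Rewriting the 16 symbols of cwwcwccwwccwcwwc one by one yields wc cw cw wc cw wc wc cw cw wc wc cw wc cw cw wc; concatenated:

wccwcwwccwwcwccwcwwcwccwwccwcwwc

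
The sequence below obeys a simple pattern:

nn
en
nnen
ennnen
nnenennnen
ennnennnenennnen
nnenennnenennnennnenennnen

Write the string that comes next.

ennnennnenennnennnenennnenennnennnenennnen

From term 3 onward, concatenate the second-to-last term with the last: nn·en = nnen, en·nnen = ennnen, …
The next term joins ennnennnenennnen and nnenennnenennnennnenennnen.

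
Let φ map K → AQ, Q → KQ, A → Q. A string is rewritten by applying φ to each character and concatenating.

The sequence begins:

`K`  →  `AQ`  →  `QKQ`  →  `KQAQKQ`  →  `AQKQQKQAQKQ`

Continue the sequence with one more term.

QKQAQKQKQAQKQQKQAQKQ

Expanding AQKQQKQAQKQ: A→Q, Q→KQ, K→AQ, Q→KQ, Q→KQ, K→AQ, Q→KQ, A→Q, Q→KQ, K→AQ, Q→KQ. Concatenated: Q KQ AQ KQ KQ AQ KQ Q KQ AQ KQ.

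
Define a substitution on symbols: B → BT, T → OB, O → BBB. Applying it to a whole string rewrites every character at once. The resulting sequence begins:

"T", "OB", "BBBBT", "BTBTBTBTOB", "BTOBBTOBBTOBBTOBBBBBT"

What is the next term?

Rewriting the 21 symbols of BTOBBTOBBTOBBTOBBBBBT one by one yields BT OB BBB BT BT OB BBB BT BT OB BBB BT BT OB BBB BT BT BT BT BT OB; concatenated:

BTOBBBBBTBTOBBBBBTBTOBBBBBTBTOBBBBBTBTBTBTBTOB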